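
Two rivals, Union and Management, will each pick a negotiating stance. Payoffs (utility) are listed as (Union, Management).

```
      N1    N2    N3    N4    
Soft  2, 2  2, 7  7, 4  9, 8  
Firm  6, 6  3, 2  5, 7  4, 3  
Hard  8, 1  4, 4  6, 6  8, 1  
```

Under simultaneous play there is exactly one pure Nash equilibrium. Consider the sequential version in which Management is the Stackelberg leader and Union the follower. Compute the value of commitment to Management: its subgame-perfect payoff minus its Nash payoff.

0

Work backward from Union's decision.
- N1 → Union plays Hard (best of 2, 6, 8); Management gets 1.
- N2 → Union plays Hard (best of 2, 3, 4); Management gets 4.
- N3 → Union plays Soft (best of 7, 5, 6); Management gets 4.
- N4 → Union plays Soft (best of 9, 4, 8); Management gets 8.
Maximizing over 1, 4, 4, 8, Management chooses N4. Subgame-perfect outcome: (Soft, N4) with payoffs (9, 8).
For the simultaneous game, intersect best replies.
Union's best replies: N1→Hard; N2→Hard; N3→Soft; N4→Soft.
Management's best replies: Soft→N4; Firm→N3; Hard→N3.
The unique mutual best reply is (Soft, N4), giving (9, 8).
Management's commitment gain: 8 − 8 = 0.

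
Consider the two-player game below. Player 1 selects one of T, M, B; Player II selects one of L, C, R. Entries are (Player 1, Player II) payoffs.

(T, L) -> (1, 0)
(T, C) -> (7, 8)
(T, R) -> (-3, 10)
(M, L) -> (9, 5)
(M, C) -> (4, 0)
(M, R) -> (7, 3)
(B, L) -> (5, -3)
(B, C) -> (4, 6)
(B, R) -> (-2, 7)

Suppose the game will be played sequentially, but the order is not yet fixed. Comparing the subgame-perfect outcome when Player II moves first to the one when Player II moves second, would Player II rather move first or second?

first

If Player 1 leads: Player II's best replies are T→R, M→L, B→R; Player 1's induced payoffs -3, 9, -2; outcome (M, L), payoffs (9, 5).
If Player II leads: Player 1's best replies are L→M, C→T, R→M; Player II's induced payoffs 5, 8, 3; outcome (T, C), payoffs (7, 8).
Player II gets 8 moving first and 5 moving second, so Player II prefers to move first.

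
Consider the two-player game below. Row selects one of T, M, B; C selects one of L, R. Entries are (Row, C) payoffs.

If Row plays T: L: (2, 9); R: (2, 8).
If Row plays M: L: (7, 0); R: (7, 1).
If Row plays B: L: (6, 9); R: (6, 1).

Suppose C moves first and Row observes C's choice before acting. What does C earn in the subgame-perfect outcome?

1

Backward induction with C moving first.
- L: Row compares 2, 7, 6 and picks M; C would get 0.
- R: Row compares 2, 7, 6 and picks M; C would get 1.
Maximizing over 0, 1, C chooses R. Subgame-perfect outcome: (M, R) with payoffs (7, 1).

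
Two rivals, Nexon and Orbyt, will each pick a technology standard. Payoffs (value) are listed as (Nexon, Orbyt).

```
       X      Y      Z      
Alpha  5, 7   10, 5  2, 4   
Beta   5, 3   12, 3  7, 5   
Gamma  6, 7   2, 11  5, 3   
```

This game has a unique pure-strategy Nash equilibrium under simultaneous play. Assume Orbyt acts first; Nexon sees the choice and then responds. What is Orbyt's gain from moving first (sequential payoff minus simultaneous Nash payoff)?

Work backward from Nexon's decision.
- X: Nexon compares 5, 5, 6 and picks Gamma; Orbyt would get 7.
- Y: Nexon compares 10, 12, 2 and picks Beta; Orbyt would get 3.
- Z: Nexon compares 2, 7, 5 and picks Beta; Orbyt would get 5.
Maximizing over 7, 3, 5, Orbyt chooses X. Subgame-perfect outcome: (Gamma, X) with payoffs (6, 7).
For the simultaneous game, intersect best replies.
Nexon's best replies: X→Gamma; Y→Beta; Z→Beta.
Orbyt's best replies: Alpha→X; Beta→Z; Gamma→Y.
Only (Beta, Z) has each player best-responding; Nash payoffs (7, 5).
Orbyt's commitment gain: 7 − 5 = 2.

2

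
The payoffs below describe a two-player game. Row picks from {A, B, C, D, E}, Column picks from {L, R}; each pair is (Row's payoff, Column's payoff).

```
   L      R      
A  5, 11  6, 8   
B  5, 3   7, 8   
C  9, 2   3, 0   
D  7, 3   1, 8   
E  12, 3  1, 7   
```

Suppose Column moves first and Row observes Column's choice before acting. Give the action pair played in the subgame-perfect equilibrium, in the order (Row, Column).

(B, R)

Backward induction with Column moving first.
- L: BR = E, leader payoff 3.
- R: BR = B, leader payoff 8.
Maximizing over 3, 8, Column chooses R. Subgame-perfect outcome: (B, R) with payoffs (7, 8).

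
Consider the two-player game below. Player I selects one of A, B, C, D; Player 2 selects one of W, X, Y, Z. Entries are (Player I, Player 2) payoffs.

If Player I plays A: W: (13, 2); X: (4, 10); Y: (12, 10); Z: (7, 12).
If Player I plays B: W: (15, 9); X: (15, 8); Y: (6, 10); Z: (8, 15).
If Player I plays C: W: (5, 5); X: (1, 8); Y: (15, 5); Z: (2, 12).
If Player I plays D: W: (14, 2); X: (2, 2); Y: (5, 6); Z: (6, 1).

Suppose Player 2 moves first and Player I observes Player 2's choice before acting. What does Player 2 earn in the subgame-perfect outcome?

15

Solve by backward induction (Player 2 leads).
- W: Player I compares 13, 15, 5, 14 and picks B; Player 2 would get 9.
- X: Player I compares 4, 15, 1, 2 and picks B; Player 2 would get 8.
- Y: Player I compares 12, 6, 15, 5 and picks C; Player 2 would get 5.
- Z: Player I compares 7, 8, 2, 6 and picks B; Player 2 would get 15.
Among 9, 8, 5, 15, the best is 15 at Z. Subgame-perfect outcome: (B, Z) with payoffs (8, 15).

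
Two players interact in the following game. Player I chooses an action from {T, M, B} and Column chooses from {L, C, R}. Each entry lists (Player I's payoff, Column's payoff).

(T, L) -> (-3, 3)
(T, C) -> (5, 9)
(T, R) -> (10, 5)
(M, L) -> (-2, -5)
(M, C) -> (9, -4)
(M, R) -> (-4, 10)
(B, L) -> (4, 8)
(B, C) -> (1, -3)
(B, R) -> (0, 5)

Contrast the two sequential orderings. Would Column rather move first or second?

second

If Player I leads: Column's best replies are T→C, M→R, B→L; Player I's induced payoffs 5, -4, 4; outcome (T, C), payoffs (5, 9).
If Column leads: Player I's best replies are L→B, C→M, R→T; Column's induced payoffs 8, -4, 5; outcome (B, L), payoffs (4, 8).
Column gets 8 moving first and 9 moving second, so Column prefers to move second.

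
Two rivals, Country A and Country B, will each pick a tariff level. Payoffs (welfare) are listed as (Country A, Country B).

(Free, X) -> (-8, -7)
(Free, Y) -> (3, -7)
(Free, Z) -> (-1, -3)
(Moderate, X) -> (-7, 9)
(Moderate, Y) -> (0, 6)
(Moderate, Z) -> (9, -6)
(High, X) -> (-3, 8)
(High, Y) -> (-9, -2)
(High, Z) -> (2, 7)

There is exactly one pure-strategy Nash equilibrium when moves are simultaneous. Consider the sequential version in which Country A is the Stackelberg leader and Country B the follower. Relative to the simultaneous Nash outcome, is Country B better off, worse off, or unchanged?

worse off

Work backward from Country B's decision.
- Free: Country B compares -7, -7, -3 and picks Z; Country A would get -1.
- Moderate: Country B compares 9, 6, -6 and picks X; Country A would get -7.
- High: Country B compares 8, -2, 7 and picks X; Country A would get -3.
Among -1, -7, -3, the best is -1 at Free. Subgame-perfect outcome: (Free, Z) with payoffs (-1, -3).
Under simultaneous play:
Country A's best replies: X→High; Y→Free; Z→Moderate.
Country B's best replies: Free→Z; Moderate→X; High→X.
Only (High, X) has each player best-responding; Nash payoffs (-3, 8).
Country B earns -3 sequentially versus 8 at the Nash outcome: worse off.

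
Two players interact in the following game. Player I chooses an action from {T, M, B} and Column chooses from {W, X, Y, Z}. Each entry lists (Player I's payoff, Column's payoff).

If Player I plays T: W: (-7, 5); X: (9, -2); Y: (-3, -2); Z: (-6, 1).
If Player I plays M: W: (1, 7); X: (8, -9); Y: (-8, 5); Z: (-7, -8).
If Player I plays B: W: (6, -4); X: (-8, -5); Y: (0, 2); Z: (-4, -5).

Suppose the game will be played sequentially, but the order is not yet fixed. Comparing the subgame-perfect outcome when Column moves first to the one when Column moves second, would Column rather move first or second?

second

If Player I leads: Column's best replies are T→W, M→W, B→Y; Player I's induced payoffs -7, 1, 0; outcome (M, W), payoffs (1, 7).
If Column leads: Player I's best replies are W→B, X→T, Y→B, Z→B; Column's induced payoffs -4, -2, 2, -5; outcome (B, Y), payoffs (0, 2).
Column gets 2 moving first and 7 moving second, so Column prefers to move second.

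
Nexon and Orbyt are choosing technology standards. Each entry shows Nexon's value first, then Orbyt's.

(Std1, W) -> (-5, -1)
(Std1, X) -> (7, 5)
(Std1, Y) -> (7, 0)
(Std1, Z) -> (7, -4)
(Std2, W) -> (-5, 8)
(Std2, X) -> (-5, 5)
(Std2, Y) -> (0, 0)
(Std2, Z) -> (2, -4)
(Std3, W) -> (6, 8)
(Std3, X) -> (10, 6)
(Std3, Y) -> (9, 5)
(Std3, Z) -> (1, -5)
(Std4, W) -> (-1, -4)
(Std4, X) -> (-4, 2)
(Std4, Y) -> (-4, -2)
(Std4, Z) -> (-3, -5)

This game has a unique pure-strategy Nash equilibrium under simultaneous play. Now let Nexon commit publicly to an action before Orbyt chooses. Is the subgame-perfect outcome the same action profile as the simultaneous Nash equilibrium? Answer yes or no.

no

Backward induction with Nexon moving first.
- Std1: Orbyt compares -1, 5, 0, -4 and picks X; Nexon would get 7.
- Std2: Orbyt compares 8, 5, 0, -4 and picks W; Nexon would get -5.
- Std3: Orbyt compares 8, 6, 5, -5 and picks W; Nexon would get 6.
- Std4: Orbyt compares -4, 2, -2, -5 and picks X; Nexon would get -4.
Maximizing over 7, -5, 6, -4, Nexon chooses Std1. Subgame-perfect outcome: (Std1, X) with payoffs (7, 5).
Under simultaneous play:
Nexon's best replies: W→Std3; X→Std3; Y→Std3; Z→Std1.
Orbyt's best replies: Std1→X; Std2→W; Std3→W; Std4→X.
The unique mutual best reply is (Std3, W), giving (6, 8).
Sequential outcome (Std1, X) differs from the Nash profile (Std3, W).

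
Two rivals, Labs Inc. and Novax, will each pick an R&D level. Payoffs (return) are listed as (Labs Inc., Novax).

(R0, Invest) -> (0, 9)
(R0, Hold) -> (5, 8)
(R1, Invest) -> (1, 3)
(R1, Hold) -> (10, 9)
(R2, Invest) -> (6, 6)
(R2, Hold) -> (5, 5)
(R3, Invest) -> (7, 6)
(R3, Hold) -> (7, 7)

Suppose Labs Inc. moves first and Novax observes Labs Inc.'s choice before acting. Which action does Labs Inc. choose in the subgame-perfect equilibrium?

Novax best-responds to each possible Labs Inc. move:
- R0 → Novax plays Invest (best of 9, 8); Labs Inc. gets 0.
- R1 → Novax plays Hold (best of 3, 9); Labs Inc. gets 10.
- R2 → Novax plays Invest (best of 6, 5); Labs Inc. gets 6.
- R3 → Novax plays Hold (best of 6, 7); Labs Inc. gets 7.
Among 0, 10, 6, 7, the best is 10 at R1. Subgame-perfect outcome: (R1, Hold) with payoffs (10, 9).

R1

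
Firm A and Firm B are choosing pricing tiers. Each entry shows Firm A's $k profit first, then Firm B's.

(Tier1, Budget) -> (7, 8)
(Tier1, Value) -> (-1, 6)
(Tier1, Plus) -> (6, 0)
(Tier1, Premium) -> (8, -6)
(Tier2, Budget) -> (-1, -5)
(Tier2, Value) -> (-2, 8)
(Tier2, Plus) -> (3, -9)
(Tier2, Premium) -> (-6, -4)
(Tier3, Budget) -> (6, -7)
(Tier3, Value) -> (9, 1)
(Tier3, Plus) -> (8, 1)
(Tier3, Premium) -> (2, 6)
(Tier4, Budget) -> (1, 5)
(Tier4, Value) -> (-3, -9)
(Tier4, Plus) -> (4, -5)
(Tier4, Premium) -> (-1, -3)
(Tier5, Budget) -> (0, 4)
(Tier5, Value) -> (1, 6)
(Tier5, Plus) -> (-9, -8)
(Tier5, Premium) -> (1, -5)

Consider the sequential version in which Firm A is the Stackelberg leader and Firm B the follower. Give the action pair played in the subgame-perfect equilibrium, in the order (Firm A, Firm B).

Work backward from Firm B's decision.
- Tier1: Firm B compares 8, 6, 0, -6 and picks Budget; Firm A would get 7.
- Tier2: Firm B compares -5, 8, -9, -4 and picks Value; Firm A would get -2.
- Tier3: Firm B compares -7, 1, 1, 6 and picks Premium; Firm A would get 2.
- Tier4: Firm B compares 5, -9, -5, -3 and picks Budget; Firm A would get 1.
- Tier5: Firm B compares 4, 6, -8, -5 and picks Value; Firm A would get 1.
Maximizing over 7, -2, 2, 1, 1, Firm A chooses Tier1. Subgame-perfect outcome: (Tier1, Budget) with payoffs (7, 8).

(Tier1, Budget)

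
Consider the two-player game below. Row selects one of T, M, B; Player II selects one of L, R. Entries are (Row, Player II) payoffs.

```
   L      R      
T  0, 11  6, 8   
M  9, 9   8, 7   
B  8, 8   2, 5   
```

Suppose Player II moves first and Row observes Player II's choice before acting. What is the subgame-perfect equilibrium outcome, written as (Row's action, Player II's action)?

Solve by backward induction (Player II leads).
- L: Row compares 0, 9, 8 and picks M; Player II would get 9.
- R: Row compares 6, 8, 2 and picks M; Player II would get 7.
Among 9, 7, the best is 9 at L. Subgame-perfect outcome: (M, L) with payoffs (9, 9).

(M, L)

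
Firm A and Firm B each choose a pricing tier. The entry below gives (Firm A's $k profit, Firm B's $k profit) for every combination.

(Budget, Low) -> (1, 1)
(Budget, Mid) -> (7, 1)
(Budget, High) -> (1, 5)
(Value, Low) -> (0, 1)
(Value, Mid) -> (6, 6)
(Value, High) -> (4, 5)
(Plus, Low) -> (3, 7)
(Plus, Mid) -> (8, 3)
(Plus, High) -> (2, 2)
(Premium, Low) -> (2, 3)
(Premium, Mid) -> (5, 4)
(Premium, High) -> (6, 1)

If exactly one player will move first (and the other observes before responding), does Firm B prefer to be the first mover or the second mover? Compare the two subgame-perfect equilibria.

first

If Firm A leads: Firm B's best replies are Budget→High, Value→Mid, Plus→Low, Premium→Mid; Firm A's induced payoffs 1, 6, 3, 5; outcome (Value, Mid), payoffs (6, 6).
If Firm B leads: Firm A's best replies are Low→Plus, Mid→Plus, High→Premium; Firm B's induced payoffs 7, 3, 1; outcome (Plus, Low), payoffs (3, 7).
Firm B gets 7 moving first and 6 moving second, so Firm B prefers to move first.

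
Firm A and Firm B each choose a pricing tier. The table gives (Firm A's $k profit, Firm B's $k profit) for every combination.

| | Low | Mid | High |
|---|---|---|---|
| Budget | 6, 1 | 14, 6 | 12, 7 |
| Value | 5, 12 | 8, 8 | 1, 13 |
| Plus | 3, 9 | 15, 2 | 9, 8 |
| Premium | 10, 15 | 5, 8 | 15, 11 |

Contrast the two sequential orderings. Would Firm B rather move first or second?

If Firm A leads: Firm B's best replies are Budget→High, Value→High, Plus→Low, Premium→Low; Firm A's induced payoffs 12, 1, 3, 10; outcome (Budget, High), payoffs (12, 7).
If Firm B leads: Firm A's best replies are Low→Premium, Mid→Plus, High→Premium; Firm B's induced payoffs 15, 2, 11; outcome (Premium, Low), payoffs (10, 15).
Firm B gets 15 moving first and 7 moving second, so Firm B prefers to move first.

first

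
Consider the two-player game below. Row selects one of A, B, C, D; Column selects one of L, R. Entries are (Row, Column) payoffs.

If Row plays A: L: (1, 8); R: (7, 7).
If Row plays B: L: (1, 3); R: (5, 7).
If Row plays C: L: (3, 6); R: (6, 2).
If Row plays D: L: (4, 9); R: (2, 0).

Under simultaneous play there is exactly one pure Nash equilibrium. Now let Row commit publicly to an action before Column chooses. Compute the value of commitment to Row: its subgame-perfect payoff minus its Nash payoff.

Column best-responds to each possible Row move:
- A: Column compares 8, 7 and picks L; Row would get 1.
- B: Column compares 3, 7 and picks R; Row would get 5.
- C: Column compares 6, 2 and picks L; Row would get 3.
- D: Column compares 9, 0 and picks L; Row would get 4.
Among 1, 5, 3, 4, the best is 5 at B. Subgame-perfect outcome: (B, R) with payoffs (5, 7).
Under simultaneous play:
Row's best replies: L→D; R→A.
Column's best replies: A→L; B→R; C→L; D→L.
The unique mutual best reply is (D, L), giving (4, 9).
Row's commitment gain: 5 − 4 = 1.

1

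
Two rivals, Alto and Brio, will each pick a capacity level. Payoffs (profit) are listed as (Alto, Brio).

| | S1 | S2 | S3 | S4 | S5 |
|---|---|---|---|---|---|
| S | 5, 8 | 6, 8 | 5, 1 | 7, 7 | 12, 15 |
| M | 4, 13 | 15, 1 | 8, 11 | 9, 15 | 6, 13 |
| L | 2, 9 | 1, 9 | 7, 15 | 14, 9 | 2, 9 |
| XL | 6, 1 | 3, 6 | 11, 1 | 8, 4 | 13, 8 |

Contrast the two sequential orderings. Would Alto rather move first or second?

second

If Alto leads: Brio's best replies are S→S5, M→S4, L→S3, XL→S5; Alto's induced payoffs 12, 9, 7, 13; outcome (XL, S5), payoffs (13, 8).
If Brio leads: Alto's best replies are S1→XL, S2→M, S3→XL, S4→L, S5→XL; Brio's induced payoffs 1, 1, 1, 9, 8; outcome (L, S4), payoffs (14, 9).
Alto gets 13 moving first and 14 moving second, so Alto prefers to move second.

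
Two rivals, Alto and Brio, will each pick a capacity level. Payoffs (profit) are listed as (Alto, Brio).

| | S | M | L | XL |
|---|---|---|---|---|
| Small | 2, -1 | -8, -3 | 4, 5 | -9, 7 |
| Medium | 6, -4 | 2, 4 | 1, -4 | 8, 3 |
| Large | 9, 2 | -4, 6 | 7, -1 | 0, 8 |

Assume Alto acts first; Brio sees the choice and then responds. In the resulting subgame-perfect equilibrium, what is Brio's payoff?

Backward induction with Alto moving first.
- Small → Brio plays XL (best of -1, -3, 5, 7); Alto gets -9.
- Medium → Brio plays M (best of -4, 4, -4, 3); Alto gets 2.
- Large → Brio plays XL (best of 2, 6, -1, 8); Alto gets 0.
Alto's induced payoffs are -9, 2, 0, so Alto commits to Medium. Subgame-perfect outcome: (Medium, M) with payoffs (2, 4).

4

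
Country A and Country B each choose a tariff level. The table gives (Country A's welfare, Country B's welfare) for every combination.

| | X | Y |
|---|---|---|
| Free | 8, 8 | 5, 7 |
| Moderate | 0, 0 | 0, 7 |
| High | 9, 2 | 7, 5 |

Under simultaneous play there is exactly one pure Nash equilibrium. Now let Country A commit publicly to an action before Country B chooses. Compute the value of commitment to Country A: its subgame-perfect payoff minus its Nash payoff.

Backward induction with Country A moving first.
- Free → Country B plays X (best of 8, 7); Country A gets 8.
- Moderate → Country B plays Y (best of 0, 7); Country A gets 0.
- High → Country B plays Y (best of 2, 5); Country A gets 7.
Maximizing over 8, 0, 7, Country A chooses Free. Subgame-perfect outcome: (Free, X) with payoffs (8, 8).
Under simultaneous play:
Country A's best replies: X→High; Y→High.
Country B's best replies: Free→X; Moderate→Y; High→Y.
Only (High, Y) has each player best-responding; Nash payoffs (7, 5).
Country A's commitment gain: 8 − 7 = 1.

1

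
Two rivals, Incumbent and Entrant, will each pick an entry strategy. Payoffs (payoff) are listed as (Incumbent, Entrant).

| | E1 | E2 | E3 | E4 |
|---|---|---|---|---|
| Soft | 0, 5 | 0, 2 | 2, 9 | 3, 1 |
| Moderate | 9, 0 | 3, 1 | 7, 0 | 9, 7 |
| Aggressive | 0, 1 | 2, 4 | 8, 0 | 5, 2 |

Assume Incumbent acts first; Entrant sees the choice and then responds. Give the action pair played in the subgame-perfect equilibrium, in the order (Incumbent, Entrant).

Work backward from Entrant's decision.
- Soft: Entrant compares 5, 2, 9, 1 and picks E3; Incumbent would get 2.
- Moderate: Entrant compares 0, 1, 0, 7 and picks E4; Incumbent would get 9.
- Aggressive: Entrant compares 1, 4, 0, 2 and picks E2; Incumbent would get 2.
Among 2, 9, 2, the best is 9 at Moderate. Subgame-perfect outcome: (Moderate, E4) with payoffs (9, 7).

(Moderate, E4)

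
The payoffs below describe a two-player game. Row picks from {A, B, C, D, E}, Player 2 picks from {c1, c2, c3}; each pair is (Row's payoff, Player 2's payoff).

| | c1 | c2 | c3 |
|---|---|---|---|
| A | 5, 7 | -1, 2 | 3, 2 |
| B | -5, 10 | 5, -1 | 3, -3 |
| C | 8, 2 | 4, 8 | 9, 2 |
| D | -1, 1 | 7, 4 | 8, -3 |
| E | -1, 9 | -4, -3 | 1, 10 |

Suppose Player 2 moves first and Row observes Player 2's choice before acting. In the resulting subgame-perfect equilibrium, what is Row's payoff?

Solve by backward induction (Player 2 leads).
- c1 → Row plays C (best of 5, -5, 8, -1, -1); Player 2 gets 2.
- c2 → Row plays D (best of -1, 5, 4, 7, -4); Player 2 gets 4.
- c3 → Row plays C (best of 3, 3, 9, 8, 1); Player 2 gets 2.
Player 2's induced payoffs are 2, 4, 2, so Player 2 commits to c2. Subgame-perfect outcome: (D, c2) with payoffs (7, 4).

7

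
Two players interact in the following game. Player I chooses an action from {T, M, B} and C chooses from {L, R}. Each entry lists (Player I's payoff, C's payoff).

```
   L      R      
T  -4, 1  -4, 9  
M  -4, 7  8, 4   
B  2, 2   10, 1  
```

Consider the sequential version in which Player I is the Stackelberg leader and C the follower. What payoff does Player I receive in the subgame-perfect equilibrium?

Solve by backward induction (Player I leads).
- T → C plays R (best of 1, 9); Player I gets -4.
- M → C plays L (best of 7, 4); Player I gets -4.
- B → C plays L (best of 2, 1); Player I gets 2.
Player I's induced payoffs are -4, -4, 2, so Player I commits to B. Subgame-perfect outcome: (B, L) with payoffs (2, 2).

2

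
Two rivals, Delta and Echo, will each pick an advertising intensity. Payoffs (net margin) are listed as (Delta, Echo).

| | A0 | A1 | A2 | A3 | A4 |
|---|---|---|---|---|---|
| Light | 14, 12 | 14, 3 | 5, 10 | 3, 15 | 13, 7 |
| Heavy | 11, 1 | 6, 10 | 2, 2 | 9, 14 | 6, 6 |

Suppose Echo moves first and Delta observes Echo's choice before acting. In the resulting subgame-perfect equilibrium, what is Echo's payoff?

Solve by backward induction (Echo leads).
- A0: Delta compares 14, 11 and picks Light; Echo would get 12.
- A1: Delta compares 14, 6 and picks Light; Echo would get 3.
- A2: Delta compares 5, 2 and picks Light; Echo would get 10.
- A3: Delta compares 3, 9 and picks Heavy; Echo would get 14.
- A4: Delta compares 13, 6 and picks Light; Echo would get 7.
Among 12, 3, 10, 14, 7, the best is 14 at A3. Subgame-perfect outcome: (Heavy, A3) with payoffs (9, 14).

14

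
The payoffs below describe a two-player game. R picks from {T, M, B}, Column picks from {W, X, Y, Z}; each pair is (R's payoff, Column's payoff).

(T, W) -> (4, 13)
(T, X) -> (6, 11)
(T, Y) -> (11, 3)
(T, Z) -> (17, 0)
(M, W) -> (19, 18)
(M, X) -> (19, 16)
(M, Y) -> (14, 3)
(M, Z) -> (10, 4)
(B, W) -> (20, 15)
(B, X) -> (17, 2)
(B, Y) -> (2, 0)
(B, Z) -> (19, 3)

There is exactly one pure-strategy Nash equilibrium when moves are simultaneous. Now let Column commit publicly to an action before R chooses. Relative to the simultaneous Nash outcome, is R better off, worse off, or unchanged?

Backward induction with Column moving first.
- W → R plays B (best of 4, 19, 20); Column gets 15.
- X → R plays M (best of 6, 19, 17); Column gets 16.
- Y → R plays M (best of 11, 14, 2); Column gets 3.
- Z → R plays B (best of 17, 10, 19); Column gets 3.
Maximizing over 15, 16, 3, 3, Column chooses X. Subgame-perfect outcome: (M, X) with payoffs (19, 16).
Under simultaneous play:
R's best replies: W→B; X→M; Y→M; Z→B.
Column's best replies: T→W; M→W; B→W.
Only (B, W) has each player best-responding; Nash payoffs (20, 15).
R earns 19 sequentially versus 20 at the Nash outcome: worse off.

worse off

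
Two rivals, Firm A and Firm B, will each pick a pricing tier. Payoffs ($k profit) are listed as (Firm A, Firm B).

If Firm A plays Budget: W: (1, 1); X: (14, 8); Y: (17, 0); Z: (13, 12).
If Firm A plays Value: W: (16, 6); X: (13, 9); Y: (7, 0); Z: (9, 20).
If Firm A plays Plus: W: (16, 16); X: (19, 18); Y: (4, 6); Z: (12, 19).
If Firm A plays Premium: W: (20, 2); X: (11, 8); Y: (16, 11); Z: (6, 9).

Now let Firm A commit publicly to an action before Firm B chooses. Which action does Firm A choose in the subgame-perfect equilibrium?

Premium

Firm B best-responds to each possible Firm A move:
- Budget: Firm B compares 1, 8, 0, 12 and picks Z; Firm A would get 13.
- Value: Firm B compares 6, 9, 0, 20 and picks Z; Firm A would get 9.
- Plus: Firm B compares 16, 18, 6, 19 and picks Z; Firm A would get 12.
- Premium: Firm B compares 2, 8, 11, 9 and picks Y; Firm A would get 16.
Maximizing over 13, 9, 12, 16, Firm A chooses Premium. Subgame-perfect outcome: (Premium, Y) with payoffs (16, 11).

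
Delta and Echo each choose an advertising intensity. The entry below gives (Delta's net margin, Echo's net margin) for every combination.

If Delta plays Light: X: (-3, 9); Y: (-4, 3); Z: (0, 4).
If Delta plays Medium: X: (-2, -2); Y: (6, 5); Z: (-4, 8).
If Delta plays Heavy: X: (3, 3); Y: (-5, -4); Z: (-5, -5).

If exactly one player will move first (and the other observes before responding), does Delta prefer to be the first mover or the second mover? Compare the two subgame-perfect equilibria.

second

If Delta leads: Echo's best replies are Light→X, Medium→Z, Heavy→X; Delta's induced payoffs -3, -4, 3; outcome (Heavy, X), payoffs (3, 3).
If Echo leads: Delta's best replies are X→Heavy, Y→Medium, Z→Light; Echo's induced payoffs 3, 5, 4; outcome (Medium, Y), payoffs (6, 5).
Delta gets 3 moving first and 6 moving second, so Delta prefers to move second.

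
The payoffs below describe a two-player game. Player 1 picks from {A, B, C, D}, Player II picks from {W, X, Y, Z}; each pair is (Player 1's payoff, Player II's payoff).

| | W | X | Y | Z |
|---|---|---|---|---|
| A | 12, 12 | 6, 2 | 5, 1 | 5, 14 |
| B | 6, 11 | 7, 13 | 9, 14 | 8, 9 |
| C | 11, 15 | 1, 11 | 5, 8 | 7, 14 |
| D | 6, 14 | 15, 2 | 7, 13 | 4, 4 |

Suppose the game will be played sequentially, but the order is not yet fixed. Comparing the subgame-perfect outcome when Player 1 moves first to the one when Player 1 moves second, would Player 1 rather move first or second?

If Player 1 leads: Player II's best replies are A→Z, B→Y, C→W, D→W; Player 1's induced payoffs 5, 9, 11, 6; outcome (C, W), payoffs (11, 15).
If Player II leads: Player 1's best replies are W→A, X→D, Y→B, Z→B; Player II's induced payoffs 12, 2, 14, 9; outcome (B, Y), payoffs (9, 14).
Player 1 gets 11 moving first and 9 moving second, so Player 1 prefers to move first.

first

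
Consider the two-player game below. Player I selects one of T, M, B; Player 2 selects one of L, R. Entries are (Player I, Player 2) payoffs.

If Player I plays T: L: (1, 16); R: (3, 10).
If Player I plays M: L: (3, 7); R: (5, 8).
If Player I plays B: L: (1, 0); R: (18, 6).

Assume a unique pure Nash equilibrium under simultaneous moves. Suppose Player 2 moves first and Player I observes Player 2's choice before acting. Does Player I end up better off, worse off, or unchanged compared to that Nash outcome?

Solve by backward induction (Player 2 leads).
- L: BR = M, leader payoff 7.
- R: BR = B, leader payoff 6.
Player 2's induced payoffs are 7, 6, so Player 2 commits to L. Subgame-perfect outcome: (M, L) with payoffs (3, 7).
Under simultaneous play:
Player I's best replies: L→M; R→B.
Player 2's best replies: T→L; M→R; B→R.
The unique mutual best reply is (B, R), giving (18, 6).
Player I earns 3 sequentially versus 18 at the Nash outcome: worse off.

worse off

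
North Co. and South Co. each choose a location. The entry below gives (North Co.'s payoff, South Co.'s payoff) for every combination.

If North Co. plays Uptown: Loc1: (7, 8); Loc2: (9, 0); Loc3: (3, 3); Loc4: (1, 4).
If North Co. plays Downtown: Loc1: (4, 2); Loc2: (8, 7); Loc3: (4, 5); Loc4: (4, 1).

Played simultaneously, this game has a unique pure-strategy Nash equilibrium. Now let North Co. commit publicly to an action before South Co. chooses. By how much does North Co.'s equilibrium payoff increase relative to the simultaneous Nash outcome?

1

Solve by backward induction (North Co. leads).
- Uptown: BR = Loc1, leader payoff 7.
- Downtown: BR = Loc2, leader payoff 8.
North Co.'s induced payoffs are 7, 8, so North Co. commits to Downtown. Subgame-perfect outcome: (Downtown, Loc2) with payoffs (8, 7).
For the simultaneous game, intersect best replies.
North Co.'s best replies: Loc1→Uptown; Loc2→Uptown; Loc3→Downtown; Loc4→Downtown.
South Co.'s best replies: Uptown→Loc1; Downtown→Loc2.
Only (Uptown, Loc1) has each player best-responding; Nash payoffs (7, 8).
North Co.'s commitment gain: 8 − 7 = 1.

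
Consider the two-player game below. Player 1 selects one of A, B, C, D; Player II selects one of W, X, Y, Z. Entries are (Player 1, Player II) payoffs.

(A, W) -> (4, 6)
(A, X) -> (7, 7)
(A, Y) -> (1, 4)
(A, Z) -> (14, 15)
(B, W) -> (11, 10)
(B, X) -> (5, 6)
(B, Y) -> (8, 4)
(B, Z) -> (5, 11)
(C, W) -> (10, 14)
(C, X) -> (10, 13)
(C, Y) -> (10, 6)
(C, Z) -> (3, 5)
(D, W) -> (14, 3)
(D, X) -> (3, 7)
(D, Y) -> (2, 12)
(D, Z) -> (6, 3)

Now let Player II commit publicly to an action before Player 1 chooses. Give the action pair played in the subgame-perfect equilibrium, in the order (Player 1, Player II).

Work backward from Player 1's decision.
- W: Player 1 compares 4, 11, 10, 14 and picks D; Player II would get 3.
- X: Player 1 compares 7, 5, 10, 3 and picks C; Player II would get 13.
- Y: Player 1 compares 1, 8, 10, 2 and picks C; Player II would get 6.
- Z: Player 1 compares 14, 5, 3, 6 and picks A; Player II would get 15.
Player II's induced payoffs are 3, 13, 6, 15, so Player II commits to Z. Subgame-perfect outcome: (A, Z) with payoffs (14, 15).

(A, Z)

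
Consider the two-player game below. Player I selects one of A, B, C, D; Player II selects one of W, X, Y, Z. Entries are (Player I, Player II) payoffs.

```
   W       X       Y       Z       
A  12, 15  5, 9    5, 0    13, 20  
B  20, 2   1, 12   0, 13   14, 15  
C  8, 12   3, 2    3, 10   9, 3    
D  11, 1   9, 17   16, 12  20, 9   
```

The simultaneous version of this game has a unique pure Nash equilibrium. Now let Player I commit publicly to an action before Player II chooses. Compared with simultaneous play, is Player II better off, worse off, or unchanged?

Work backward from Player II's decision.
- A: BR = Z, leader payoff 13.
- B: BR = Z, leader payoff 14.
- C: BR = W, leader payoff 8.
- D: BR = X, leader payoff 9.
Maximizing over 13, 14, 8, 9, Player I chooses B. Subgame-perfect outcome: (B, Z) with payoffs (14, 15).
For the simultaneous game, intersect best replies.
Player I's best replies: W→B; X→D; Y→D; Z→D.
Player II's best replies: A→Z; B→Z; C→W; D→X.
Only (D, X) has each player best-responding; Nash payoffs (9, 17).
Player II earns 15 sequentially versus 17 at the Nash outcome: worse off.

worse off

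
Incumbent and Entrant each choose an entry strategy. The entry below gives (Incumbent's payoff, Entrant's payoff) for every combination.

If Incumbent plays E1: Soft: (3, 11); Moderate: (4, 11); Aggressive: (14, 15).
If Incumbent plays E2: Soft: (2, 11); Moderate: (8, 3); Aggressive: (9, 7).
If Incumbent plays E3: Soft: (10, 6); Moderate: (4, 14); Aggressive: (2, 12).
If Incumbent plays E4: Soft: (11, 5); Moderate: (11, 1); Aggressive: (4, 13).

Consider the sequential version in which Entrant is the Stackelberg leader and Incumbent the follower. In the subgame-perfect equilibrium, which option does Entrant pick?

Aggressive

Incumbent best-responds to each possible Entrant move:
- Soft: Incumbent compares 3, 2, 10, 11 and picks E4; Entrant would get 5.
- Moderate: Incumbent compares 4, 8, 4, 11 and picks E4; Entrant would get 1.
- Aggressive: Incumbent compares 14, 9, 2, 4 and picks E1; Entrant would get 15.
Entrant's induced payoffs are 5, 1, 15, so Entrant commits to Aggressive. Subgame-perfect outcome: (E1, Aggressive) with payoffs (14, 15).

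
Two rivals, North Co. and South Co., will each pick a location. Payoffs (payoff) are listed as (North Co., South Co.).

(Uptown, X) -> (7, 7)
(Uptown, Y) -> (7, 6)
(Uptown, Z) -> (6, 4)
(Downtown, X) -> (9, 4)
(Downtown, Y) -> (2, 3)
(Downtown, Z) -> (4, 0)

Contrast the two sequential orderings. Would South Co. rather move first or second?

first

If North Co. leads: South Co.'s best replies are Uptown→X, Downtown→X; North Co.'s induced payoffs 7, 9; outcome (Downtown, X), payoffs (9, 4).
If South Co. leads: North Co.'s best replies are X→Downtown, Y→Uptown, Z→Uptown; South Co.'s induced payoffs 4, 6, 4; outcome (Uptown, Y), payoffs (7, 6).
South Co. gets 6 moving first and 4 moving second, so South Co. prefers to move first.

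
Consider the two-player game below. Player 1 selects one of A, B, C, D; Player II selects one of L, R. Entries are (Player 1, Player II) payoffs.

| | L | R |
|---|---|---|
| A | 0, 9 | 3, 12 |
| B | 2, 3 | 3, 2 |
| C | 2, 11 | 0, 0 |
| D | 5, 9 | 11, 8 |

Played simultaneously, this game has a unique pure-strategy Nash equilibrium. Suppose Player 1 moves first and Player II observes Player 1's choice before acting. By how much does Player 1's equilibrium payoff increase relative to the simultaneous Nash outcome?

0

Player II best-responds to each possible Player 1 move:
- A → Player II plays R (best of 9, 12); Player 1 gets 3.
- B → Player II plays L (best of 3, 2); Player 1 gets 2.
- C → Player II plays L (best of 11, 0); Player 1 gets 2.
- D → Player II plays L (best of 9, 8); Player 1 gets 5.
Player 1's induced payoffs are 3, 2, 2, 5, so Player 1 commits to D. Subgame-perfect outcome: (D, L) with payoffs (5, 9).
Now find the simultaneous Nash equilibrium.
Player 1's best replies: L→D; R→D.
Player II's best replies: A→R; B→L; C→L; D→L.
The unique mutual best reply is (D, L), giving (5, 9).
Player 1's commitment gain: 5 − 5 = 0.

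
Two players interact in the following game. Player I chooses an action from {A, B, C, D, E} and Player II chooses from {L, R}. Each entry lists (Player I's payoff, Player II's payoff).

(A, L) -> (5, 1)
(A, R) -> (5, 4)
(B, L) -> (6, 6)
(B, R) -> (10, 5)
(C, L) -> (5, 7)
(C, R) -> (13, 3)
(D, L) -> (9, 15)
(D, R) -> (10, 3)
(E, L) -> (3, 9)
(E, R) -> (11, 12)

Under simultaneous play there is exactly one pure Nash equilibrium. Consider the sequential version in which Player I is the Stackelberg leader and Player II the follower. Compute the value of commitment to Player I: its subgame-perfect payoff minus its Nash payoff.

Player II best-responds to each possible Player I move:
- A: BR = R, leader payoff 5.
- B: BR = L, leader payoff 6.
- C: BR = L, leader payoff 5.
- D: BR = L, leader payoff 9.
- E: BR = R, leader payoff 11.
Maximizing over 5, 6, 5, 9, 11, Player I chooses E. Subgame-perfect outcome: (E, R) with payoffs (11, 12).
For the simultaneous game, intersect best replies.
Player I's best replies: L→D; R→C.
Player II's best replies: A→R; B→L; C→L; D→L; E→R.
Only (D, L) has each player best-responding; Nash payoffs (9, 15).
Player I's commitment gain: 11 − 9 = 2.

2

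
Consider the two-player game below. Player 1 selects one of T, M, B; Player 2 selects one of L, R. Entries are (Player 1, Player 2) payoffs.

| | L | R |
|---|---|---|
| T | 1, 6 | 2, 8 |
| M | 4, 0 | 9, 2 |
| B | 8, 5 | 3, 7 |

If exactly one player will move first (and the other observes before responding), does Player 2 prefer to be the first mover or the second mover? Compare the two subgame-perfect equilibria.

first

If Player 1 leads: Player 2's best replies are T→R, M→R, B→R; Player 1's induced payoffs 2, 9, 3; outcome (M, R), payoffs (9, 2).
If Player 2 leads: Player 1's best replies are L→B, R→M; Player 2's induced payoffs 5, 2; outcome (B, L), payoffs (8, 5).
Player 2 gets 5 moving first and 2 moving second, so Player 2 prefers to move first.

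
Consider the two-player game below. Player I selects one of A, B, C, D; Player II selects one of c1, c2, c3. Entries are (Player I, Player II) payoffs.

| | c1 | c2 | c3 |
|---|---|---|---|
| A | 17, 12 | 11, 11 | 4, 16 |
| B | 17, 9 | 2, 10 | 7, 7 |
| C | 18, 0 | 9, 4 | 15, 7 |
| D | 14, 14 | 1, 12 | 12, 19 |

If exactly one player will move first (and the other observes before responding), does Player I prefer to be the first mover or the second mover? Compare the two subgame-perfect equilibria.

If Player I leads: Player II's best replies are A→c3, B→c2, C→c3, D→c3; Player I's induced payoffs 4, 2, 15, 12; outcome (C, c3), payoffs (15, 7).
If Player II leads: Player I's best replies are c1→C, c2→A, c3→C; Player II's induced payoffs 0, 11, 7; outcome (A, c2), payoffs (11, 11).
Player I gets 15 moving first and 11 moving second, so Player I prefers to move first.

first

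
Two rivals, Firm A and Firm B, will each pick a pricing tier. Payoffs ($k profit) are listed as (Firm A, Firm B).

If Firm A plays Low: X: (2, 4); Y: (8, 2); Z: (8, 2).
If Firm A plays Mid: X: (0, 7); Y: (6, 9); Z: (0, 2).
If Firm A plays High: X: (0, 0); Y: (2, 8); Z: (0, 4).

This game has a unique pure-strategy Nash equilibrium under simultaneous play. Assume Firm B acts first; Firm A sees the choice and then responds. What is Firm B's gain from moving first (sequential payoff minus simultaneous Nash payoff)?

Work backward from Firm A's decision.
- X: BR = Low, leader payoff 4.
- Y: BR = Low, leader payoff 2.
- Z: BR = Low, leader payoff 2.
Among 4, 2, 2, the best is 4 at X. Subgame-perfect outcome: (Low, X) with payoffs (2, 4).
Now find the simultaneous Nash equilibrium.
Firm A's best replies: X→Low; Y→Low; Z→Low.
Firm B's best replies: Low→X; Mid→Y; High→Y.
The unique mutual best reply is (Low, X), giving (2, 4).
Firm B's commitment gain: 4 − 4 = 0.

0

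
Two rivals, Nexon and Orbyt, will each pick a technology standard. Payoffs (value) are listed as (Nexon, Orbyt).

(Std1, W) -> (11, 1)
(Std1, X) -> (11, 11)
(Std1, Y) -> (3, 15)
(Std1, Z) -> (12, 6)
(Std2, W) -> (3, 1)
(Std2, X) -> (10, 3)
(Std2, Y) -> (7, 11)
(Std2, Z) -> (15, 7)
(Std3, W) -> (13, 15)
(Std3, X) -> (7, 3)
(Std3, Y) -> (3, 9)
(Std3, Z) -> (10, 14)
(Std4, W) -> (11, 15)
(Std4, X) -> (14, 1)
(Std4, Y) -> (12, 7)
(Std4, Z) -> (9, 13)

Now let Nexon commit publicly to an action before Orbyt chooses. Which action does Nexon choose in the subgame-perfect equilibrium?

Backward induction with Nexon moving first.
- Std1 → Orbyt plays Y (best of 1, 11, 15, 6); Nexon gets 3.
- Std2 → Orbyt plays Y (best of 1, 3, 11, 7); Nexon gets 7.
- Std3 → Orbyt plays W (best of 15, 3, 9, 14); Nexon gets 13.
- Std4 → Orbyt plays W (best of 15, 1, 7, 13); Nexon gets 11.
Among 3, 7, 13, 11, the best is 13 at Std3. Subgame-perfect outcome: (Std3, W) with payoffs (13, 15).

Std3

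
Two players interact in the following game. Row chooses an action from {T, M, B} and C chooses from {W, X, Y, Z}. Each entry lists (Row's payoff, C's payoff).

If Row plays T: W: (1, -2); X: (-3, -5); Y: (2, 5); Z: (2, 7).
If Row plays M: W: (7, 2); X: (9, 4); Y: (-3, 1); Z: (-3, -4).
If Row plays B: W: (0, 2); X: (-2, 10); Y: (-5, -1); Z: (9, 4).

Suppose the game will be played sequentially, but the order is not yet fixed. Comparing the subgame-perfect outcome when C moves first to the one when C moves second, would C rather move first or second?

first

If Row leads: C's best replies are T→Z, M→X, B→X; Row's induced payoffs 2, 9, -2; outcome (M, X), payoffs (9, 4).
If C leads: Row's best replies are W→M, X→M, Y→T, Z→B; C's induced payoffs 2, 4, 5, 4; outcome (T, Y), payoffs (2, 5).
C gets 5 moving first and 4 moving second, so C prefers to move first.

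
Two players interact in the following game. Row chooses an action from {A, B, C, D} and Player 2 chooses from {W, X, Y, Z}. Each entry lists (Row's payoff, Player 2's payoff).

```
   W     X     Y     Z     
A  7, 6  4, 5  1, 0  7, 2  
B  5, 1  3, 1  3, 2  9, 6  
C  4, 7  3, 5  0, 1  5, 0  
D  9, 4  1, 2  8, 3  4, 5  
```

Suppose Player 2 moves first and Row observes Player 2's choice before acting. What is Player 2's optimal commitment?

Z

Solve by backward induction (Player 2 leads).
- W: Row compares 7, 5, 4, 9 and picks D; Player 2 would get 4.
- X: Row compares 4, 3, 3, 1 and picks A; Player 2 would get 5.
- Y: Row compares 1, 3, 0, 8 and picks D; Player 2 would get 3.
- Z: Row compares 7, 9, 5, 4 and picks B; Player 2 would get 6.
Among 4, 5, 3, 6, the best is 6 at Z. Subgame-perfect outcome: (B, Z) with payoffs (9, 6).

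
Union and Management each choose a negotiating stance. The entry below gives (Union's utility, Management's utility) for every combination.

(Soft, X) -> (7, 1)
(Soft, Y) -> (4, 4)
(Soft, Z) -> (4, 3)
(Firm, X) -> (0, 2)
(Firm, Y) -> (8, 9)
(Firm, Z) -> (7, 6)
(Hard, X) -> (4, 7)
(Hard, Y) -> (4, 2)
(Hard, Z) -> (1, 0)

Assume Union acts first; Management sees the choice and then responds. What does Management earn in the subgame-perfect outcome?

Work backward from Management's decision.
- Soft → Management plays Y (best of 1, 4, 3); Union gets 4.
- Firm → Management plays Y (best of 2, 9, 6); Union gets 8.
- Hard → Management plays X (best of 7, 2, 0); Union gets 4.
Union's induced payoffs are 4, 8, 4, so Union commits to Firm. Subgame-perfect outcome: (Firm, Y) with payoffs (8, 9).

9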